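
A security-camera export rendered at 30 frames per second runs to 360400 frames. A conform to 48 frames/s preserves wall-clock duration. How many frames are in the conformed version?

576640 frames

Target frames = source frames × (target rate / source rate) = 360400 × (48)/(30) = 360400 × 8/5 = 576640.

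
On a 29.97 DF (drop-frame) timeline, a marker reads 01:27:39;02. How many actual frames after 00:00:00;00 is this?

As if non-drop at 30 labels/s: (1 × 3600 + 27 × 60 + 39) × 30 + 2 = 157772.
Minute boundaries passed: 87; those not divisible by 10: 87 − 8 = 79; dropped labels = 2 × 79 = 158.
Actual frame index = 157772 − 158 = 157614.

157614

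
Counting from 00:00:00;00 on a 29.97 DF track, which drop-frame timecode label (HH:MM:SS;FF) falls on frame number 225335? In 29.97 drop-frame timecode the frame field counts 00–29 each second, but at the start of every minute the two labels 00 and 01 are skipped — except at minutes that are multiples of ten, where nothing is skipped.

Each 10-minute DF block holds 10 × 60 × 30 − 9 × 2 = 17982 frames. 225335 ÷ 17982 → 12 full blocks, remainder 9551.
Within the partial block the first minute is 1800 frames and each further minute 1798, so 5 further minute boundaries passed. Total skipped labels = 18 × 12 + 2 × 5 = 226.
Non-drop label index = 225335 + 226 = 225561; at 30 labels/s that is 02:05:18:21, i.e. DF 02:05:18;21.

02:05:18;21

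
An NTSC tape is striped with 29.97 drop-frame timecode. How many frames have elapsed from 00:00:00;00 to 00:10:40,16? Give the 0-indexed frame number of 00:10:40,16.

19198

As if non-drop at 30 labels/s: (0 × 3600 + 10 × 60 + 40) × 30 + 16 = 19216.
Minute boundaries passed: 10; those not divisible by 10: 10 − 1 = 9; dropped labels = 2 × 9 = 18.
Actual frame index = 19216 − 18 = 19198.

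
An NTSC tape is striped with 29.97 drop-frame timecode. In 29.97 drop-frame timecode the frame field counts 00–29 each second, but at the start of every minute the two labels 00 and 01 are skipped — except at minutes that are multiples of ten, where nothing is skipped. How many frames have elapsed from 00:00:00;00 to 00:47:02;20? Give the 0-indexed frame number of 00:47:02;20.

84594

Complete 10-minute blocks: 4, each 17982 frames → 71928.
Remaining 7 whole minutes in the current block: 1800 + 6 × 1798 = 12588 frames.
Within the current minute: 2 × 30 + 20 − 2 = 78 (labels ;00/;01 skipped at this minute). Total = 71928 + 12588 + 78 = 84594.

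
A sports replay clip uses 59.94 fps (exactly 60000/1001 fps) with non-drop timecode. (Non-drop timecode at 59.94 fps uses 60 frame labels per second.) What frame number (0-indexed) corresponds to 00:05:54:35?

frame 21275

Total seconds to the label: (0 × 3600 + 5 × 60 + 54) = 354.
Frame index = 354 × 60 + 35 = 21275.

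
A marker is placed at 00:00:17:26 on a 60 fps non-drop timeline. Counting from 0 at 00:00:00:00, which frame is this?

Total seconds to the label: (0 × 3600 + 0 × 60 + 17) = 17.
Frame index = 17 × 60 + 26 = 1046.

1046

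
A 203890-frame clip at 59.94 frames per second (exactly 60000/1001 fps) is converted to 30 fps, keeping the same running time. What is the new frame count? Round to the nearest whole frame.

102047 frames

Frames at target rate = 203890 × (30) / (60000/1001) = 20409389/200 ≈ 102046.945.
Nearest whole frame: 102047.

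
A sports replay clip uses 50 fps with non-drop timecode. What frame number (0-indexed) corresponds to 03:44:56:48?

Total seconds to the label: (3 × 3600 + 44 × 60 + 56) = 13496.
Frame index = 13496 × 50 + 48 = 674848.

frame 674848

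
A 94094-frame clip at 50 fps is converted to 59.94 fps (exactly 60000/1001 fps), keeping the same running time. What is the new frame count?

112800 frames

Target frames = source frames × (target rate / source rate) = 94094 × (60000/1001)/(50) = 94094 × 1200/1001 = 112800.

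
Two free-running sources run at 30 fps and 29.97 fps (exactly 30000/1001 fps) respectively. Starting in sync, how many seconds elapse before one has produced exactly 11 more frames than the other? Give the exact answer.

11011/30 seconds

The gap grows by |30000/1001 − 30| = 30/1001 frames per second.
Time for a 11-frame gap: 11 ÷ (30/1001) = 11011/30 s.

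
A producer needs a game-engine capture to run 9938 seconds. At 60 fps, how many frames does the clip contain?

Frames = 9938 × 60 = 596280.

596280 frames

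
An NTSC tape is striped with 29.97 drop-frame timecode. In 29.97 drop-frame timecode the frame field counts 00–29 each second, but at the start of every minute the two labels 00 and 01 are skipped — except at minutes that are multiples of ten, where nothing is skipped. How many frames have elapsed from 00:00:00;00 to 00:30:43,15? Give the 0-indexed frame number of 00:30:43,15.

55251

As if non-drop at 30 labels/s: (0 × 3600 + 30 × 60 + 43) × 30 + 15 = 55305.
Minute boundaries passed: 30; those not divisible by 10: 30 − 3 = 27; dropped labels = 2 × 27 = 54.
Actual frame index = 55305 − 54 = 55251.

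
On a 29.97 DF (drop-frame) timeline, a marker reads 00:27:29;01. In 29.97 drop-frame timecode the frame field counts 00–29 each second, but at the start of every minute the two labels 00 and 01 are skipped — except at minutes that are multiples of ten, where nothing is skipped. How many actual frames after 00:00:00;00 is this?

As if non-drop at 30 labels/s: (0 × 3600 + 27 × 60 + 29) × 30 + 1 = 49471.
Minute boundaries passed: 27; those not divisible by 10: 27 − 2 = 25; dropped labels = 2 × 25 = 50.
Actual frame index = 49471 − 50 = 49421.

49421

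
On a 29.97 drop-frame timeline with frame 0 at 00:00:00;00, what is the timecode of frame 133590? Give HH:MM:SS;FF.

01:14:17;14

Each 10-minute DF block holds 10 × 60 × 30 − 9 × 2 = 17982 frames. 133590 ÷ 17982 → 7 full blocks, remainder 7716.
Within the partial block the first minute is 1800 frames and each further minute 1798, so 4 further minute boundaries passed. Total skipped labels = 18 × 7 + 2 × 4 = 134.
Non-drop label index = 133590 + 134 = 133724; at 30 labels/s that is 01:14:17:14, i.e. DF 01:14:17;14.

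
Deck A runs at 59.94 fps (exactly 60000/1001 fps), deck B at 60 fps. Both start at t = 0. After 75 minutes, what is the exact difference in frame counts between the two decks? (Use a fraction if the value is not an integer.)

270000/1001 frames

75 min = 4500 s.
A emits 60000/1001 × 4500 = 270000000/1001 frames; B emits 60 × 4500 = 270000.
Difference = 270000/1001 frames (≈ 269.7303); B is ahead of A.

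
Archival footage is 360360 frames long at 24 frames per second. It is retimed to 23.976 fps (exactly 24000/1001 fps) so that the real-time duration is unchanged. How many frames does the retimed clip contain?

Target frames = source frames × (target rate / source rate) = 360360 × (24000/1001)/(24) = 360360 × 1000/1001 = 360000.

360000 frames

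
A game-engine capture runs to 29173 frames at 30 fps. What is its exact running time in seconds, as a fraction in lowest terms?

29173/30 seconds

Running time = 29173 ÷ (30) = 29173 × 1/30 = 29173/30 s.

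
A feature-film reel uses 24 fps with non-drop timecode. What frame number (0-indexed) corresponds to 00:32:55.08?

Total seconds to the label: (0 × 3600 + 32 × 60 + 55) = 1975.
Frame index = 1975 × 24 + 8 = 47408.

frame 47408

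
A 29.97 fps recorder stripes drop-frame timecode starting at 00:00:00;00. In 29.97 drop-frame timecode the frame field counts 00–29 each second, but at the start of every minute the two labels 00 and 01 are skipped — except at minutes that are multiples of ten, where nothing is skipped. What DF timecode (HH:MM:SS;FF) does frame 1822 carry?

00:01:00;24

Each 10-minute DF block holds 10 × 60 × 30 − 9 × 2 = 17982 frames. 1822 ÷ 17982 → 0 full blocks, remainder 1822.
Within the partial block the first minute is 1800 frames and each further minute 1798, so 1 further minute boundary passed. Total skipped labels = 18 × 0 + 2 × 1 = 2.
Non-drop label index = 1822 + 2 = 1824; at 30 labels/s that is 00:01:00:24, i.e. DF 00:01:00;24.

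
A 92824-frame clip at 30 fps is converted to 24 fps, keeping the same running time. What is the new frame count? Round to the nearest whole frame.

Frames at target rate = 92824 × (24) / (30) = 371296/5 ≈ 74259.200.
Nearest whole frame: 74259.

74259 frames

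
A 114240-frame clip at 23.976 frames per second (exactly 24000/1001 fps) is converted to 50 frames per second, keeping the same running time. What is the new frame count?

Target frames = source frames × (target rate / source rate) = 114240 × (50)/(24000/1001) = 114240 × 1001/480 = 238238.

238238 frames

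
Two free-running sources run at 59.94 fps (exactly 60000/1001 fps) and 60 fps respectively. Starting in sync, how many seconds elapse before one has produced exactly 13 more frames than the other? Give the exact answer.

13013/60 seconds

The gap grows by |60 − 60000/1001| = 60/1001 frames per second.
Time for a 13-frame gap: 13 ÷ (60/1001) = 13013/60 s.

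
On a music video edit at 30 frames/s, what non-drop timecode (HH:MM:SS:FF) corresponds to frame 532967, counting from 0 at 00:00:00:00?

532967 ÷ 30 = 17765 full seconds, remainder 17 frames.
17765 s = 4 h 56 min 5 s.
Timecode: 04:56:05:17.

04:56:05:17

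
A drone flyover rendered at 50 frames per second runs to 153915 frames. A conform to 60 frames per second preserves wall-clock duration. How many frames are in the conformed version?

Target frames = source frames × (target rate / source rate) = 153915 × (60)/(50) = 153915 × 6/5 = 184698.

184698 frames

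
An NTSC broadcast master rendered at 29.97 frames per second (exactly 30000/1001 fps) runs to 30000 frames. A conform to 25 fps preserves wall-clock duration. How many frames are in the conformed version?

Target frames = source frames × (target rate / source rate) = 30000 × (25)/(30000/1001) = 30000 × 1001/1200 = 25025.

25025 frames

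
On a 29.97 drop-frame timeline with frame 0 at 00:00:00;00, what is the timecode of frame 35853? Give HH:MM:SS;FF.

00:19:56;09

Each 10-minute DF block holds 10 × 60 × 30 − 9 × 2 = 17982 frames. 35853 ÷ 17982 → 1 full block, remainder 17871.
Within the partial block the first minute is 1800 frames and each further minute 1798, so 9 further minute boundaries passed. Total skipped labels = 18 × 1 + 2 × 9 = 36.
Non-drop label index = 35853 + 36 = 35889; at 30 labels/s that is 00:19:56:09, i.e. DF 00:19:56;09.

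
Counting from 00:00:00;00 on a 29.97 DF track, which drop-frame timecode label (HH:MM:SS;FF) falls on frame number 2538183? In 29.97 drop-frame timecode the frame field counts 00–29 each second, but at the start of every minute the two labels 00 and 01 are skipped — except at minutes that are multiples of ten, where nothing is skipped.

23:31:30;23

Each 10-minute DF block holds 10 × 60 × 30 − 9 × 2 = 17982 frames. 2538183 ÷ 17982 → 141 full blocks, remainder 2721.
Within the partial block the first minute is 1800 frames and each further minute 1798, so 1 further minute boundary passed. Total skipped labels = 18 × 141 + 2 × 1 = 2540.
Non-drop label index = 2538183 + 2540 = 2540723; at 30 labels/s that is 23:31:30:23, i.e. DF 23:31:30;23.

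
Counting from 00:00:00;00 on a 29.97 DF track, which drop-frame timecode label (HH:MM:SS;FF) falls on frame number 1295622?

Each 10-minute DF block holds 10 × 60 × 30 − 9 × 2 = 17982 frames. 1295622 ÷ 17982 → 72 full blocks, remainder 918.
Within the partial block the first minute is 1800 frames and each further minute 1798, so 0 further minute boundaries passed. Total skipped labels = 18 × 72 + 2 × 0 = 1296.
Non-drop label index = 1295622 + 1296 = 1296918; at 30 labels/s that is 12:00:30:18, i.e. DF 12:00:30;18.

12:00:30;18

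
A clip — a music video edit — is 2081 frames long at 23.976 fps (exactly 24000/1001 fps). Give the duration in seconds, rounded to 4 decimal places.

Running time = 2081 × 1001/24000 = 2083081/24000 s ≈ 86.7950 s.

86.7950 seconds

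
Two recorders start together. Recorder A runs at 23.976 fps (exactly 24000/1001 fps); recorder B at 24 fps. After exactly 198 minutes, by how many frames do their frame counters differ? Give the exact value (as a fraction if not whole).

25920/91 frames

198 min = 11880 s.
A emits 24000/1001 × 11880 = 25920000/91 frames; B emits 24 × 11880 = 285120.
Difference = 25920/91 frames (≈ 284.8352); B is ahead of A.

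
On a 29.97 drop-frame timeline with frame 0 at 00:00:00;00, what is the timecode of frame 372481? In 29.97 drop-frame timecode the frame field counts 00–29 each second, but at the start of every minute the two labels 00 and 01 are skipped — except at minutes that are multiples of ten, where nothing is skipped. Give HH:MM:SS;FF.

Ten DF minutes hold 17982 frames, so frame 372481 lies in block 20 (frames 359640–377621) with 12841 frames into that block.
The block's first minute is 1800 frames and the rest 1798 each; 12841 frames reaches minute 7, so 20 × 18 + 7 × 2 = 374 labels have been skipped so far.
Adding those back, label number 372481 + 374 = 372855 at 30 labels/s is 12428 s + 15 f = 3 h 27 min 8 s frame 15, i.e. 03:27:08;15.

03:27:08;15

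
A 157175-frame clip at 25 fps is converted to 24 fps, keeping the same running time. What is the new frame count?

150888 frames

Target frames = source frames × (target rate / source rate) = 157175 × (24)/(25) = 157175 × 24/25 = 150888.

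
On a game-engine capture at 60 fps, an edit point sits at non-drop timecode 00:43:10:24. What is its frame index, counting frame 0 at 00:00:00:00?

frame 155424

Total seconds to the label: (0 × 3600 + 43 × 60 + 10) = 2590.
Frame index = 2590 × 60 + 24 = 155424.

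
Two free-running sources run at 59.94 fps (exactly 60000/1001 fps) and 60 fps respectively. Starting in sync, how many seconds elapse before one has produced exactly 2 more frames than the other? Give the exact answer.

The gap grows by |60 − 60000/1001| = 60/1001 frames per second.
Time for a 2-frame gap: 2 ÷ (60/1001) = 1001/30 s.

1001/30 seconds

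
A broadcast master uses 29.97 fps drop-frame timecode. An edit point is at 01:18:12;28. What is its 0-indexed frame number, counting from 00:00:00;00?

140646

As if non-drop at 30 labels/s: (1 × 3600 + 18 × 60 + 12) × 30 + 28 = 140788.
Minute boundaries passed: 78; those not divisible by 10: 78 − 7 = 71; dropped labels = 2 × 71 = 142.
Actual frame index = 140788 − 142 = 140646.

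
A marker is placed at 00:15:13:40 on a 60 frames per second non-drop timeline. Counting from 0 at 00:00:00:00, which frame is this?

frame 54820

Total seconds to the label: (0 × 3600 + 15 × 60 + 13) = 913.
Frame index = 913 × 60 + 40 = 54820.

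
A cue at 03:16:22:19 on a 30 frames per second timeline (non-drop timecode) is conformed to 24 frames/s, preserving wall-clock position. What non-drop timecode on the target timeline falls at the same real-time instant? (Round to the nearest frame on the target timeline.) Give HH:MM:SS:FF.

03:16:22:15

Source frame index: (3×3600 + 16×60 + 22) × 30 + 19 = 353479.
Real time: 353479 / (30) = 353479/30 s.
Target frame: (353479/30) × (24) = 1413916/5 ≈ 282783.200 → 282783.
At 24 labels/s: frame 282783 → 03:16:22:15.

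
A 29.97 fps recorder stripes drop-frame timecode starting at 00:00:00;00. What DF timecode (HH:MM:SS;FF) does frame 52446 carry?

00:29:10;00

Each 10-minute DF block holds 10 × 60 × 30 − 9 × 2 = 17982 frames. 52446 ÷ 17982 → 2 full blocks, remainder 16482.
Within the partial block the first minute is 1800 frames and each further minute 1798, so 9 further minute boundaries passed. Total skipped labels = 18 × 2 + 2 × 9 = 54.
Non-drop label index = 52446 + 54 = 52500; at 30 labels/s that is 00:29:10:00, i.e. DF 00:29:10;00.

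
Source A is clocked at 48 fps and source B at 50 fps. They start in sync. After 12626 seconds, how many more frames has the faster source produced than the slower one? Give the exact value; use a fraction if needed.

25252 frames

A emits 48 × 12626 = 606048 frames; B emits 50 × 12626 = 631300.
Difference = 25252 frames; B is ahead of A.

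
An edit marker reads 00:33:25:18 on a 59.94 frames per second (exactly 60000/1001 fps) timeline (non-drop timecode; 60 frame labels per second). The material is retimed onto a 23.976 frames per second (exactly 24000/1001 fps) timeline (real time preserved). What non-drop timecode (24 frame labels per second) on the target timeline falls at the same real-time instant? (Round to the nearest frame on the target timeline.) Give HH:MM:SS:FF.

Source frame index: (0×3600 + 33×60 + 25) × 60 + 18 = 120318.
Real time: 120318 / (60000/1001) = 20073053/10000 s.
Target frame: (20073053/10000) × (24000/1001) = 240636/5 ≈ 48127.200 → 48127.
At 24 labels/s: frame 48127 → 00:33:25:07.

00:33:25:07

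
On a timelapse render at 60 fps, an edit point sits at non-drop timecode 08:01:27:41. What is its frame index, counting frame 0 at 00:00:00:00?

Total seconds to the label: (8 × 3600 + 1 × 60 + 27) = 28887.
Frame index = 28887 × 60 + 41 = 1733261.

frame 1733261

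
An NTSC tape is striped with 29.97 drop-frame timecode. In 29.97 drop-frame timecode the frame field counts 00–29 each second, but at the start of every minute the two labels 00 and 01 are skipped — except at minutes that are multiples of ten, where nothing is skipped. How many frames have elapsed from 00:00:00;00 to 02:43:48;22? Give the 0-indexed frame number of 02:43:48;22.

294568

Complete 10-minute blocks: 16, each 17982 frames → 287712.
Remaining 3 whole minutes in the current block: 1800 + 2 × 1798 = 5396 frames.
Within the current minute: 48 × 30 + 22 − 2 = 1460 (labels ;00/;01 skipped at this minute). Total = 287712 + 5396 + 1460 = 294568.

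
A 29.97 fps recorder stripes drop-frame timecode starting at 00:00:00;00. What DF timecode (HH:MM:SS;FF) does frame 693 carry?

00:00:23;03

Each 10-minute DF block holds 10 × 60 × 30 − 9 × 2 = 17982 frames. 693 ÷ 17982 → 0 full blocks, remainder 693.
Within the partial block the first minute is 1800 frames and each further minute 1798, so 0 further minute boundaries passed. Total skipped labels = 18 × 0 + 2 × 0 = 0.
Non-drop label index = 693 + 0 = 693; at 30 labels/s that is 00:00:23:03, i.e. DF 00:00:23;03.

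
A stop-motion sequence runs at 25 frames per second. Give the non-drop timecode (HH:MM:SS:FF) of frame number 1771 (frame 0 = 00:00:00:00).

00:01:10:21

1771 ÷ 25 = 70 full seconds, remainder 21 frames.
70 s = 0 h 1 min 10 s.
Timecode: 00:01:10:21.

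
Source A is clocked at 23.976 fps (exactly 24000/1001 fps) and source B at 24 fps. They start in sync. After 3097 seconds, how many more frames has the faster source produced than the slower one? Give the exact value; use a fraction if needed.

74328/1001 frames

A emits 24000/1001 × 3097 = 74328000/1001 frames; B emits 24 × 3097 = 74328.
Difference = 74328/1001 frames (≈ 74.2537); B is ahead of A.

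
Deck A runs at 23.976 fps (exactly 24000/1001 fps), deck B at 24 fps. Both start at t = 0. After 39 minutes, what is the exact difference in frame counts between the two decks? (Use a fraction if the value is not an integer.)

4320/77 frames

39 min = 2340 s.
A emits 24000/1001 × 2340 = 4320000/77 frames; B emits 24 × 2340 = 56160.
Difference = 4320/77 frames (≈ 56.1039); B is ahead of A.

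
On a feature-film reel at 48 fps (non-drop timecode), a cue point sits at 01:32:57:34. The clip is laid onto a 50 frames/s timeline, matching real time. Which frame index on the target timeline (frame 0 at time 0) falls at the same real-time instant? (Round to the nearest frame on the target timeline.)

frame 278885

Source frame index: (1×3600 + 32×60 + 57) × 48 + 34 = 267730.
Real time: 267730 / (48) = 133865/24 s.
Target frame: (133865/24) × (50) = 3346625/12 ≈ 278885.417 → 278885.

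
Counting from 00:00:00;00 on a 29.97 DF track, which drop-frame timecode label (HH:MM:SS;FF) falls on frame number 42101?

Ten DF minutes hold 17982 frames, so frame 42101 lies in block 2 (frames 35964–53945) with 6137 frames into that block.
The block's first minute is 1800 frames and the rest 1798 each; 6137 frames reaches minute 3, so 2 × 18 + 3 × 2 = 42 labels have been skipped so far.
Adding those back, label number 42101 + 42 = 42143 at 30 labels/s is 1404 s + 23 f = 0 h 23 min 24 s frame 23, i.e. 00:23:24;23.

00:23:24;23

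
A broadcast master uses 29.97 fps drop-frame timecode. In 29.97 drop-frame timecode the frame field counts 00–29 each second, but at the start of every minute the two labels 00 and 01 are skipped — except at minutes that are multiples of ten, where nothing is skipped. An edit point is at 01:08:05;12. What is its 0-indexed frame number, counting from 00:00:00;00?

Complete 10-minute blocks: 6, each 17982 frames → 107892.
Remaining 8 whole minutes in the current block: 1800 + 7 × 1798 = 14386 frames.
Within the current minute: 5 × 30 + 12 − 2 = 160 (labels ;00/;01 skipped at this minute). Total = 107892 + 14386 + 160 = 122438.

122438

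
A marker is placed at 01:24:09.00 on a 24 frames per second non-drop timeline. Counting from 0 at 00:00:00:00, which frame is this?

121176

Total seconds to the label: (1 × 3600 + 24 × 60 + 9) = 5049.
Frame index = 5049 × 24 + 0 = 121176.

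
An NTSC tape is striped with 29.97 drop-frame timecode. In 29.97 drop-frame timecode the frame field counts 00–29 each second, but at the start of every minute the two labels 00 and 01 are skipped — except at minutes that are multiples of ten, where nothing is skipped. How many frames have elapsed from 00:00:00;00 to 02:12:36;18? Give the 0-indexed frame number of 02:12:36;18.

238460

Complete 10-minute blocks: 13, each 17982 frames → 233766.
Remaining 2 whole minutes in the current block: 1800 + 1 × 1798 = 3598 frames.
Within the current minute: 36 × 30 + 18 − 2 = 1096 (labels ;00/;01 skipped at this minute). Total = 233766 + 3598 + 1096 = 238460.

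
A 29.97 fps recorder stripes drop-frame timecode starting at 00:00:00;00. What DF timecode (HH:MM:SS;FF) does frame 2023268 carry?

18:45:09;24

Each 10-minute DF block holds 10 × 60 × 30 − 9 × 2 = 17982 frames. 2023268 ÷ 17982 → 112 full blocks, remainder 9284.
Within the partial block the first minute is 1800 frames and each further minute 1798, so 5 further minute boundaries passed. Total skipped labels = 18 × 112 + 2 × 5 = 2026.
Non-drop label index = 2023268 + 2026 = 2025294; at 30 labels/s that is 18:45:09:24, i.e. DF 18:45:09;24.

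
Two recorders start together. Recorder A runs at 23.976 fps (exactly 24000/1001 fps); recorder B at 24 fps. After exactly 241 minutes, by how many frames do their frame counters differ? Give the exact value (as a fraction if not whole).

241 min = 14460 s.
A emits 24000/1001 × 14460 = 347040000/1001 frames; B emits 24 × 14460 = 347040.
Difference = 347040/1001 frames (≈ 346.6933); B is ahead of A.

347040/1001 frames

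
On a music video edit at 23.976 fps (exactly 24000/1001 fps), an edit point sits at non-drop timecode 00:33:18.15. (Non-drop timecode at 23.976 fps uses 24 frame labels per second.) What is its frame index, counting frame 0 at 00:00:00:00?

frame 47967

Total seconds to the label: (0 × 3600 + 33 × 60 + 18) = 1998.
Frame index = 1998 × 24 + 15 = 47967.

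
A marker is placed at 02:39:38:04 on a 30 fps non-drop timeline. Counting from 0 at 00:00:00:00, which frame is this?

Total seconds to the label: (2 × 3600 + 39 × 60 + 38) = 9578.
Frame index = 9578 × 30 + 4 = 287344.

frame 287344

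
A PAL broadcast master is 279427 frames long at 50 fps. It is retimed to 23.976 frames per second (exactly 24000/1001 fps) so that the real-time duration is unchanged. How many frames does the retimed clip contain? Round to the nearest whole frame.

133991 frames

Frames at target rate = 279427 × (24000/1001) / (50) = 134124960/1001 ≈ 133990.969.
Nearest whole frame: 133991.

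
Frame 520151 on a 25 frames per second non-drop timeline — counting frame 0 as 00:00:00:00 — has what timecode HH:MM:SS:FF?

05:46:46:01

520151 ÷ 25 = 20806 full seconds, remainder 1 frame.
20806 s = 5 h 46 min 46 s.
Timecode: 05:46:46:01.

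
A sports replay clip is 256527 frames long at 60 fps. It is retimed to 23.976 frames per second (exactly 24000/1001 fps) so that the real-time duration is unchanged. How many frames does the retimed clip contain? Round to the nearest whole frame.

102508 frames

Frames at target rate = 256527 × (24000/1001) / (60) = 102610800/1001 ≈ 102508.292.
Nearest whole frame: 102508.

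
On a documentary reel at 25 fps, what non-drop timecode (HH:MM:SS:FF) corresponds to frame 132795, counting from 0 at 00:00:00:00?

01:28:31:20

132795 ÷ 25 = 5311 full seconds, remainder 20 frames.
5311 s = 1 h 28 min 31 s.
Timecode: 01:28:31:20.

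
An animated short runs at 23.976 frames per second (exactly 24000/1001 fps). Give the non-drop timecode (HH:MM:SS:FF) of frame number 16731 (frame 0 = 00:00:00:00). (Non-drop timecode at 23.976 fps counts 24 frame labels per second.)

16731 ÷ 24 = 697 full seconds, remainder 3 frames.
697 s = 0 h 11 min 37 s.
Timecode: 00:11:37:03.

00:11:37:03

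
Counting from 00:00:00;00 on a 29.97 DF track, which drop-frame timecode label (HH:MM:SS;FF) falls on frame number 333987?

03:05:44;01

Each 10-minute DF block holds 10 × 60 × 30 − 9 × 2 = 17982 frames. 333987 ÷ 17982 → 18 full blocks, remainder 10311.
Within the partial block the first minute is 1800 frames and each further minute 1798, so 5 further minute boundaries passed. Total skipped labels = 18 × 18 + 2 × 5 = 334.
Non-drop label index = 333987 + 334 = 334321; at 30 labels/s that is 03:05:44:01, i.e. DF 03:05:44;01.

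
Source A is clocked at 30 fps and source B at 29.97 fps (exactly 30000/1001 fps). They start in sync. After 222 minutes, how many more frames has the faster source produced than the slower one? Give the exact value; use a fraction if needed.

399600/1001 frames

222 min = 13320 s.
A emits 30 × 13320 = 399600 frames; B emits 30000/1001 × 13320 = 399600000/1001.
Difference = 399600/1001 frames (≈ 399.2008); B is behind A.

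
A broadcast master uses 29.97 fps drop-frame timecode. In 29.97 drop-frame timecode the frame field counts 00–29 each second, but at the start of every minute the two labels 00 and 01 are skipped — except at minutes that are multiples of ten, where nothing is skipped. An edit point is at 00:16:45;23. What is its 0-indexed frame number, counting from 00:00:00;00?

As if non-drop at 30 labels/s: (0 × 3600 + 16 × 60 + 45) × 30 + 23 = 30173.
Minute boundaries passed: 16; those not divisible by 10: 16 − 1 = 15; dropped labels = 2 × 15 = 30.
Actual frame index = 30173 − 30 = 30143.

30143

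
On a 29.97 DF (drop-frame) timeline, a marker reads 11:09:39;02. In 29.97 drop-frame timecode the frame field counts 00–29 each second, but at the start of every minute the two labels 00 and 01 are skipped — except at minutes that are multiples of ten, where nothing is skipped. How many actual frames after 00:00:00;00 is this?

Complete 10-minute blocks: 66, each 17982 frames → 1186812.
Remaining 9 whole minutes in the current block: 1800 + 8 × 1798 = 16184 frames.
Within the current minute: 39 × 30 + 2 − 2 = 1170 (labels ;00/;01 skipped at this minute). Total = 1186812 + 16184 + 1170 = 1204166.

1204166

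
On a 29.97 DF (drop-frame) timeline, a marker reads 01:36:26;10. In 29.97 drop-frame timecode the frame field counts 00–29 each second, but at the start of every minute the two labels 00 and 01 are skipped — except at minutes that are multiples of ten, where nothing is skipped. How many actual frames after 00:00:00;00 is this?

As if non-drop at 30 labels/s: (1 × 3600 + 36 × 60 + 26) × 30 + 10 = 173590.
Minute boundaries passed: 96; those not divisible by 10: 96 − 9 = 87; dropped labels = 2 × 87 = 174.
Actual frame index = 173590 − 174 = 173416.

173416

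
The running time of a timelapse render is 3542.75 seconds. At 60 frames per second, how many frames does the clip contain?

212565 frames

Frames = 3542.75 × 60 = 212565.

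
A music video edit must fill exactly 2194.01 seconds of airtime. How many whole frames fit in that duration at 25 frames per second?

54850 frames

Frames = 2194.01 × 25 = 219401/4 ≈ 54850.2500.
Complete frames: 54850.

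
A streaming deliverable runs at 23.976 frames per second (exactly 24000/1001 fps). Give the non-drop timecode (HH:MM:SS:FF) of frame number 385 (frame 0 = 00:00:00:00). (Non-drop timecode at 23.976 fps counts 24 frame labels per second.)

385 ÷ 24 = 16 full seconds, remainder 1 frame.
16 s = 0 h 0 min 16 s.
Timecode: 00:00:16:01.

00:00:16:01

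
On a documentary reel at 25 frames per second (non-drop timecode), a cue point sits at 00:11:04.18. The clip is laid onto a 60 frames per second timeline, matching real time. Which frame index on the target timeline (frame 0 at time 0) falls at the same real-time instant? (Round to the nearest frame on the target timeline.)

Source frame index: (0×3600 + 11×60 + 4) × 25 + 18 = 16618.
Real time: 16618 / (25) = 16618/25 s.
Target frame: (16618/25) × (60) = 199416/5 ≈ 39883.200 → 39883.

frame 39883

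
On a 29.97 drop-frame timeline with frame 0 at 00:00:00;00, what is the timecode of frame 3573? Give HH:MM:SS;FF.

00:01:59;05

Ten DF minutes hold 17982 frames, so frame 3573 lies in block 0 (frames 0–17981) with 3573 frames into that block.
The block's first minute is 1800 frames and the rest 1798 each; 3573 frames reaches minute 1, so 0 × 18 + 1 × 2 = 2 labels have been skipped so far.
Adding those back, label number 3573 + 2 = 3575 at 30 labels/s is 119 s + 5 f = 0 h 1 min 59 s frame 5, i.e. 00:01:59;05.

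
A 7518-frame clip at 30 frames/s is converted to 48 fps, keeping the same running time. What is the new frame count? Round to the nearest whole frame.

Frames at target rate = 7518 × (48) / (30) = 60144/5 ≈ 12028.800.
Nearest whole frame: 12029.

12029 frames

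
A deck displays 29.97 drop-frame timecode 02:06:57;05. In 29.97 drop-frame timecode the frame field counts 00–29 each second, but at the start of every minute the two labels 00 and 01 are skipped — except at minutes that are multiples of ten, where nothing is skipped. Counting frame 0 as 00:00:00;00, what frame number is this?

Complete 10-minute blocks: 12, each 17982 frames → 215784.
Remaining 6 whole minutes in the current block: 1800 + 5 × 1798 = 10790 frames.
Within the current minute: 57 × 30 + 5 − 2 = 1713 (labels ;00/;01 skipped at this minute). Total = 215784 + 10790 + 1713 = 228287.

228287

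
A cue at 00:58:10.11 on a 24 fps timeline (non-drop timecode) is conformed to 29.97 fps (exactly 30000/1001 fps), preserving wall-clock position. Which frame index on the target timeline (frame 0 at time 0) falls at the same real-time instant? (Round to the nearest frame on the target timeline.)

frame 104609

Source frame index: (0×3600 + 58×60 + 10) × 24 + 11 = 83771.
Real time: 83771 / (24) = 83771/24 s.
Target frame: (83771/24) × (30000/1001) = 104713750/1001 ≈ 104609.141 → 104609.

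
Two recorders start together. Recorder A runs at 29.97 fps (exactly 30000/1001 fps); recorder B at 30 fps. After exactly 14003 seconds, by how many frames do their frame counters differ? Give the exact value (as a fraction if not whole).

A emits 30000/1001 × 14003 = 38190000/91 frames; B emits 30 × 14003 = 420090.
Difference = 38190/91 frames (≈ 419.6703); B is ahead of A.

38190/91 frames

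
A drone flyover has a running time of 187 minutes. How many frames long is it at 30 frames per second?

187 min = 11220 s.
Frames = 11220 × 30 = 336600.

336600 frames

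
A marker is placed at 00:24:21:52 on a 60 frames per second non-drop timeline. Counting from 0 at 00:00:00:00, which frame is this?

Total seconds to the label: (0 × 3600 + 24 × 60 + 21) = 1461.
Frame index = 1461 × 60 + 52 = 87712.

87712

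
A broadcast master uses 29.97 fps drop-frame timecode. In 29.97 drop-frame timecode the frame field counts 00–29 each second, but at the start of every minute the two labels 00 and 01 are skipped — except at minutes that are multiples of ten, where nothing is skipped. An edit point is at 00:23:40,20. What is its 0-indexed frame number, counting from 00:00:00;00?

42578

Complete 10-minute blocks: 2, each 17982 frames → 35964.
Remaining 3 whole minutes in the current block: 1800 + 2 × 1798 = 5396 frames.
Within the current minute: 40 × 30 + 20 − 2 = 1218 (labels ;00/;01 skipped at this minute). Total = 35964 + 5396 + 1218 = 42578.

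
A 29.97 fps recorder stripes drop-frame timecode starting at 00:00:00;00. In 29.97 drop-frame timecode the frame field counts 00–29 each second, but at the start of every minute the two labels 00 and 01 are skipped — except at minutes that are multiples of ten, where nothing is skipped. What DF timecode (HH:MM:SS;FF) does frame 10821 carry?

00:06:01;03

Ten DF minutes hold 17982 frames, so frame 10821 lies in block 0 (frames 0–17981) with 10821 frames into that block.
The block's first minute is 1800 frames and the rest 1798 each; 10821 frames reaches minute 6, so 0 × 18 + 6 × 2 = 12 labels have been skipped so far.
Adding those back, label number 10821 + 12 = 10833 at 30 labels/s is 361 s + 3 f = 0 h 6 min 1 s frame 3, i.e. 00:06:01;03.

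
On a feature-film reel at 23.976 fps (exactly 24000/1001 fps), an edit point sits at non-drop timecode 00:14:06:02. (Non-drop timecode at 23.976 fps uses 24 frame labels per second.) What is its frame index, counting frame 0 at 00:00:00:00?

20306

Total seconds to the label: (0 × 3600 + 14 × 60 + 6) = 846.
Frame index = 846 × 24 + 2 = 20306.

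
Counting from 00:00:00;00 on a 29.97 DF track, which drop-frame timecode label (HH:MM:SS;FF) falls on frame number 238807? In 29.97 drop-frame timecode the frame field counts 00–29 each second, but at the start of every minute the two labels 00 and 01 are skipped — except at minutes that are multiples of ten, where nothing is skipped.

Each 10-minute DF block holds 10 × 60 × 30 − 9 × 2 = 17982 frames. 238807 ÷ 17982 → 13 full blocks, remainder 5041.
Within the partial block the first minute is 1800 frames and each further minute 1798, so 2 further minute boundaries passed. Total skipped labels = 18 × 13 + 2 × 2 = 238.
Non-drop label index = 238807 + 238 = 239045; at 30 labels/s that is 02:12:48:05, i.e. DF 02:12:48;05.

02:12:48;05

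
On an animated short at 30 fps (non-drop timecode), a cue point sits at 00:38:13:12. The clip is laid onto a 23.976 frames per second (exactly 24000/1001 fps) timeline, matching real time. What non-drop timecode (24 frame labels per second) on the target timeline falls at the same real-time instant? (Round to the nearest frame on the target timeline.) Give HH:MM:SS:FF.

Source frame index: (0×3600 + 38×60 + 13) × 30 + 12 = 68802.
Real time: 68802 / (30) = 11467/5 s.
Target frame: (11467/5) × (24000/1001) = 55041600/1001 ≈ 54986.613 → 54987.
At 24 labels/s: frame 54987 → 00:38:11:03.

00:38:11:03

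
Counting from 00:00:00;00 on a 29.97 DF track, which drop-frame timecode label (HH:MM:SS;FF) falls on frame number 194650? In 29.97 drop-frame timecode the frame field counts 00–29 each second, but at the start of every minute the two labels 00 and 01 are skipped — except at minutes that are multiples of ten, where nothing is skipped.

01:48:14;26

Ten DF minutes hold 17982 frames, so frame 194650 lies in block 10 (frames 179820–197801) with 14830 frames into that block.
The block's first minute is 1800 frames and the rest 1798 each; 14830 frames reaches minute 8, so 10 × 18 + 8 × 2 = 196 labels have been skipped so far.
Adding those back, label number 194650 + 196 = 194846 at 30 labels/s is 6494 s + 26 f = 1 h 48 min 14 s frame 26, i.e. 01:48:14;26.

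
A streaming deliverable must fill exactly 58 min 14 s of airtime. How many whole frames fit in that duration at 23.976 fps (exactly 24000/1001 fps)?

83772 frames

58 min 14 s = 3494 s.
Frames = 3494 × 24000/1001 = 83856000/1001 ≈ 83772.2278.
Complete frames: 83772.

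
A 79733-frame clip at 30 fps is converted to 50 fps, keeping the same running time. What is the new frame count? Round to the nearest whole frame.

Frames at target rate = 79733 × (50) / (30) = 398665/3 ≈ 132888.333.
Nearest whole frame: 132888.

132888 frames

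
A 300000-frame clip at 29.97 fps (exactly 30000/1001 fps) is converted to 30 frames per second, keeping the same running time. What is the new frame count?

Target frames = source frames × (target rate / source rate) = 300000 × (30)/(30000/1001) = 300000 × 1001/1000 = 300300.

300300 frames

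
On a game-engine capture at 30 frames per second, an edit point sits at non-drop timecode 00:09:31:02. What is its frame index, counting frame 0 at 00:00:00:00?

17132

Total seconds to the label: (0 × 3600 + 9 × 60 + 31) = 571.
Frame index = 571 × 30 + 2 = 17132.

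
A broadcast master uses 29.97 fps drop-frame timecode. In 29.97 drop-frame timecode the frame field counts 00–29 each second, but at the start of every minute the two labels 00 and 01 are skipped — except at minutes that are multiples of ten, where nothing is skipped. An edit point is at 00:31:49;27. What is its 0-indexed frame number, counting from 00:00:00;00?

As if non-drop at 30 labels/s: (0 × 3600 + 31 × 60 + 49) × 30 + 27 = 57297.
Minute boundaries passed: 31; those not divisible by 10: 31 − 3 = 28; dropped labels = 2 × 28 = 56.
Actual frame index = 57297 − 56 = 57241.

57241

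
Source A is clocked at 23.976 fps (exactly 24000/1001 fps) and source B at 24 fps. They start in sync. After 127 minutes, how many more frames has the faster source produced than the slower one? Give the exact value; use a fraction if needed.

127 min = 7620 s.
A emits 24000/1001 × 7620 = 182880000/1001 frames; B emits 24 × 7620 = 182880.
Difference = 182880/1001 frames (≈ 182.6973); B is ahead of A.

182880/1001 frames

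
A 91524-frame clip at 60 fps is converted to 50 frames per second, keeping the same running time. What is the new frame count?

76270 frames

Target frames = source frames × (target rate / source rate) = 91524 × (50)/(60) = 91524 × 5/6 = 76270.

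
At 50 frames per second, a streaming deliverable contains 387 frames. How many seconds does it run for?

Running time = 387 / (50) = 7.74 s.

7.74 seconds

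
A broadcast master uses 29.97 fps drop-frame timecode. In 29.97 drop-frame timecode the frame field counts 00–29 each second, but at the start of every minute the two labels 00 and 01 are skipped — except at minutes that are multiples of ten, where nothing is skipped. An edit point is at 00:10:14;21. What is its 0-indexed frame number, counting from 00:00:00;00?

Complete 10-minute blocks: 1, each 17982 frames → 17982.
Remaining 0 whole minutes in the current block: 0 frames.
Within the current minute: 14 × 30 + 21 = 441. Total = 17982 + 0 + 441 = 18423.

18423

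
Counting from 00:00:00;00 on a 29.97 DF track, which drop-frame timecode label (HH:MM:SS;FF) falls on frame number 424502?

03:56:04;08

Ten DF minutes hold 17982 frames, so frame 424502 lies in block 23 (frames 413586–431567) with 10916 frames into that block.
The block's first minute is 1800 frames and the rest 1798 each; 10916 frames reaches minute 6, so 23 × 18 + 6 × 2 = 426 labels have been skipped so far.
Adding those back, label number 424502 + 426 = 424928 at 30 labels/s is 14164 s + 8 f = 3 h 56 min 4 s frame 8, i.e. 03:56:04;08.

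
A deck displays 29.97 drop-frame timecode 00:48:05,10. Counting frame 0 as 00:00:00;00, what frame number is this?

86472

Complete 10-minute blocks: 4, each 17982 frames → 71928.
Remaining 8 whole minutes in the current block: 1800 + 7 × 1798 = 14386 frames.
Within the current minute: 5 × 30 + 10 − 2 = 158 (labels ;00/;01 skipped at this minute). Total = 71928 + 14386 + 158 = 86472.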